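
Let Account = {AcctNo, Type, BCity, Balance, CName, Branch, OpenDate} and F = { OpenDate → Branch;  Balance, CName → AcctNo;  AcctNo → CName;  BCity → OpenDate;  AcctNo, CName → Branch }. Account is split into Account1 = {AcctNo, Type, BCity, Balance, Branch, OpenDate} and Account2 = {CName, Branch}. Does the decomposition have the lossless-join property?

Common attributes: Account1 ∩ Account2 = {Branch}.
No dependency enlarges {Branch}, so (Branch)⁺ = {Branch}.
The closure contains neither all of Account1 = {AcctNo, Type, BCity, Balance, Branch, OpenDate} nor all of Account2 = {CName, Branch}, so the common attributes are not a superkey of either fragment. The join is lossy.

No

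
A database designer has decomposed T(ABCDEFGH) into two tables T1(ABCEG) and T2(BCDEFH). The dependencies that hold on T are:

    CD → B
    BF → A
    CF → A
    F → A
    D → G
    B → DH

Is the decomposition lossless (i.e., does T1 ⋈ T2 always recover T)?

No

Common attributes: T1 ∩ T2 = {BCE}.
Closure of {BCE}: B → DH applies, adding DH; D → G applies, adding G. So (BCE)⁺ = {BCDEGH}.
The closure contains neither all of T1 = {ABCEG} nor all of T2 = {BCDEFH}, so the common attributes are not a superkey of either fragment. The join is lossy.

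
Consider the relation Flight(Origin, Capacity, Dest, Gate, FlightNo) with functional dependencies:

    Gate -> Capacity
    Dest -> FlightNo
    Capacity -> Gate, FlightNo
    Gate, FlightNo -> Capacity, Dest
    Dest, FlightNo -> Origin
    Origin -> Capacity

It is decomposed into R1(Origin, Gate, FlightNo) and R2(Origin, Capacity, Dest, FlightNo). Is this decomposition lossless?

Yes

Common attributes: R1 ∩ R2 = {Origin, FlightNo}.
Closure of {Origin, FlightNo}: Origin → Capacity applies, adding Capacity; Capacity → Gate, FlightNo applies, adding Gate; Gate, FlightNo → Capacity, Dest applies, adding Dest. So (Origin, FlightNo)⁺ = {Origin, Capacity, Dest, Gate, FlightNo}.
This closure contains every attribute of R1, so R1 ∩ R2 → R1. The join is lossless.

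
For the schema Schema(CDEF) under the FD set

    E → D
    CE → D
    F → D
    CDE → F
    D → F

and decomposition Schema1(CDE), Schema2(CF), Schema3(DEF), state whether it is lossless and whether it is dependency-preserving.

Lossless test (chase): Rows 2 and 3 agree on F; apply F→D and equate their D entries. Rows 1 and 2 agree on D; apply D→F and equate their F entries. Row 1 is now all distinguished symbols — the join is lossless.
Dependency preservation: CDE → F is not contained in any single fragment, but the restricted closure of its left-hand side across the fragments still reaches the right-hand side; the remaining FDs each lie inside some fragment. All dependencies are preserved.

lossless and dependency-preserving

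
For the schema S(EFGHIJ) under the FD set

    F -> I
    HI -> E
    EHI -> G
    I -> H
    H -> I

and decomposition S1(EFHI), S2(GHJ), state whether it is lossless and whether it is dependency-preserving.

Lossless test: (H)⁺ = {EGHI}, which is a superkey of neither fragment — lossy.
Dependency preservation: EHI → G is not contained in any single fragment, but the restricted closure of its left-hand side across the fragments still reaches the right-hand side; the remaining FDs each lie inside some fragment. All dependencies are preserved.

lossy but dependency-preserving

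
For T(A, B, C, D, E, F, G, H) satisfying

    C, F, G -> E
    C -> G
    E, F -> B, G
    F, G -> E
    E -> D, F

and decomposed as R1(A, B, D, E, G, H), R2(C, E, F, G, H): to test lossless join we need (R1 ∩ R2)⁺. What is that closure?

R1 ∩ R2 = {E, G, H}.
E → D, F applies, adding D, F
E, F → B, G applies, adding B
Closure: {B, D, E, F, G, H}.

B, D, E, F, G, H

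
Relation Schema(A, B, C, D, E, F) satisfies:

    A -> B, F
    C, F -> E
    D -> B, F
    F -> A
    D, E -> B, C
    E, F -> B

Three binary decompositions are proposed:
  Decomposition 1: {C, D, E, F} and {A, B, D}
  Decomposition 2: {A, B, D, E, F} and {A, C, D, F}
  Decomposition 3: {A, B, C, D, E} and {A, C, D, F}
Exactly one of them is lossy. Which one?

Decomposition 2

Decomposition 1: common = {D}, closure = {A, B, D, F} → lossless.
Decomposition 2: common = {A, D, F}, closure = {A, B, D, F} → lossy.
Decomposition 3: common = {A, C, D}, closure = {A, B, C, D, E, F} → lossless.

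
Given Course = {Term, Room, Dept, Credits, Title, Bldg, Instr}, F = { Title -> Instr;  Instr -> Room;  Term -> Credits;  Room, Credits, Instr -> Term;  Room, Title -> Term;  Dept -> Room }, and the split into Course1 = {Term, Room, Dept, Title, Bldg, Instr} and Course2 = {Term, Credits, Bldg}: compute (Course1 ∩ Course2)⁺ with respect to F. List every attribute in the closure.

Course1 ∩ Course2 = {Term, Bldg}.
Term → Credits applies, adding Credits
Closure: {Term, Credits, Bldg}.

Term, Credits, Bldg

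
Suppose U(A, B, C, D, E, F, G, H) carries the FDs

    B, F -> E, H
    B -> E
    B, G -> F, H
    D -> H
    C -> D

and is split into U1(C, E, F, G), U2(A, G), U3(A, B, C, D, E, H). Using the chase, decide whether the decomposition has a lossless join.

Chase test. Columns are A, B, C, D, E, F, G, H; row i has aⱼ where attribute j ∈ Ui, else bᵢⱼ.
Initial tableau (one row per fragment):
  row 1: b11 b12 a3 b14 a5 a6 a7 b18
  row 2: a1 b22 b23 b24 b25 b26 a7 b28
  row 3: a1 a2 a3 a4 a5 b36 b37 a8
Rows 1 and 3 agree on C; apply C→D and equate their D entries.
Rows 1 and 3 agree on D; apply D→H and equate their H entries.
No row becomes fully distinguished — the join is lossy.

No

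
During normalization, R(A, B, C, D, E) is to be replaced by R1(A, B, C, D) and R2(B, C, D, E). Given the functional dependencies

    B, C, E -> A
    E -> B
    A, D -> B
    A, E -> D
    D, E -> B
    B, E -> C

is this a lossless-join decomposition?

No

Common attributes: R1 ∩ R2 = {B, C, D}.
No dependency enlarges {B, C, D}, so (B, C, D)⁺ = {B, C, D}.
The closure contains neither all of R1 = {A, B, C, D} nor all of R2 = {B, C, D, E}, so the common attributes are not a superkey of either fragment. The join is lossy.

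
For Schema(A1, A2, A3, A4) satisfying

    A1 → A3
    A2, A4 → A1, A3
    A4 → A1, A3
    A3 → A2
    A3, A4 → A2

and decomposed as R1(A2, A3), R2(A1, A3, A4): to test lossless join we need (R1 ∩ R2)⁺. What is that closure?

R1 ∩ R2 = {A3}.
A3 → A2 applies, adding A2
Closure: {A2, A3}.

A2, A3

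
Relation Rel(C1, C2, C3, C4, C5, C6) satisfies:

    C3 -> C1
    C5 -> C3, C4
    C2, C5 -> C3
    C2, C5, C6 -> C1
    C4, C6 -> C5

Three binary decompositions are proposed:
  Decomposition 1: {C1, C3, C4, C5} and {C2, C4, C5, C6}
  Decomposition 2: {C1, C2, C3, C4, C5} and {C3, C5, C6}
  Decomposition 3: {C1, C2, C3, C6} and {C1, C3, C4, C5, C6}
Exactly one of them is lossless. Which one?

Decomposition 1

Decomposition 1: common = {C4, C5}, closure = {C1, C3, C4, C5} → lossless.
Decomposition 2: common = {C3, C5}, closure = {C1, C3, C4, C5} → lossy.
Decomposition 3: common = {C1, C3, C6}, closure = {C1, C3, C6} → lossy.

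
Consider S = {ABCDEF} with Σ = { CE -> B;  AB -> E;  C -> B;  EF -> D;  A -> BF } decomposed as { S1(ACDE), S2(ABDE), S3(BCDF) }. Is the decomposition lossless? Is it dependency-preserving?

lossy and not dependency-preserving

Lossless test (chase): Rows 1 and 3 agree on C; apply C→B and equate their B entries. Rows 1 and 2 agree on A; apply A→BF and equate their BF entries. No row becomes fully distinguished — the join is lossy.
Dependency preservation: the restricted closure of {EF} across the fragments never reaches {D}, so EF → D cannot be enforced without a join — not preserved.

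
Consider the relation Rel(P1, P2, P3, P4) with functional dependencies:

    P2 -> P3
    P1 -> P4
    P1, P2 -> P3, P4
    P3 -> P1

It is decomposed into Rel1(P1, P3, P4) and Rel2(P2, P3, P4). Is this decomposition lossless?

Yes

Common attributes: Rel1 ∩ Rel2 = {P3, P4}.
Closure of {P3, P4}: P3 → P1 applies, adding P1. So (P3, P4)⁺ = {P1, P3, P4}.
This closure contains every attribute of Rel1, so Rel1 ∩ Rel2 → Rel1. The join is lossless.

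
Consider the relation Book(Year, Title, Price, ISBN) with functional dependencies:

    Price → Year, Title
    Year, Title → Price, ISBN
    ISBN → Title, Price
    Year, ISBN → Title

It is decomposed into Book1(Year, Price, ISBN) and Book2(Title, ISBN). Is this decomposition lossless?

Common attributes: Book1 ∩ Book2 = {ISBN}.
Closure of {ISBN}: ISBN → Title, Price applies, adding Title, Price; Price → Year, Title applies, adding Year. So (ISBN)⁺ = {Year, Title, Price, ISBN}.
This closure contains every attribute of Book1, so Book1 ∩ Book2 → Book1. The join is lossless.

Yes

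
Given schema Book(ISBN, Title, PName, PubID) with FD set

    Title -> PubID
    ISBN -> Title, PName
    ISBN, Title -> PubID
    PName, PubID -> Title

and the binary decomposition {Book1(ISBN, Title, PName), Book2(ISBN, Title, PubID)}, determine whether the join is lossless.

Yes

Common attributes: Book1 ∩ Book2 = {ISBN, Title}.
Closure of {ISBN, Title}: Title → PubID applies, adding PubID; ISBN → Title, PName applies, adding PName. So (ISBN, Title)⁺ = {ISBN, Title, PName, PubID}.
This closure contains every attribute of Book1, so Book1 ∩ Book2 → Book1. The join is lossless.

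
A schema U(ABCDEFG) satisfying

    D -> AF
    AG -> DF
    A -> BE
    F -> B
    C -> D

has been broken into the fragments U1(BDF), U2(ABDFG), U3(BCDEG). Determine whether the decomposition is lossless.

Chase test. Columns are ABCDEFG; row i has aⱼ where attribute j ∈ Ui, else bᵢⱼ.
Initial tableau (one row per fragment):
  row 1: b11 a2 b13 a4 b15 a6 b17
  row 2: a1 a2 b23 a4 b25 a6 a7
  row 3: b31 a2 a3 a4 a5 b36 a7
Rows 1 and 2 agree on D; apply D→AF and equate their AF entries.
Rows 1 and 3 agree on D; apply D→AF and equate their AF entries.
Rows 1 and 2 agree on A; apply A→BE and equate their BE entries.
Rows 1 and 3 agree on A; apply A→BE and equate their BE entries.
Row 3 is now all distinguished symbols — the join is lossless.

Yes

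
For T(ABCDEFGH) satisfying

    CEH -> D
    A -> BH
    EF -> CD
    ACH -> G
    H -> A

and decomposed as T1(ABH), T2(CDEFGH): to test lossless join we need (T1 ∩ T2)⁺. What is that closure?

T1 ∩ T2 = {H}.
H → A applies, adding A
A → BH applies, adding B
Closure: {ABH}.

ABH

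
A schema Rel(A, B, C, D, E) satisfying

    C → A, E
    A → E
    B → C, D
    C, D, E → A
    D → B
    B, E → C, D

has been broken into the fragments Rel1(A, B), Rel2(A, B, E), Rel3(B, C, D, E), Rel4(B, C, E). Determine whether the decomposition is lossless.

Chase test. Columns are A, B, C, D, E; row i has aⱼ where attribute j ∈ Reli, else bᵢⱼ.
Initial tableau (one row per fragment):
  row 1: a1 a2 b13 b14 b15
  row 2: a1 a2 b23 b24 a5
  row 3: b31 a2 a3 a4 a5
  row 4: b41 a2 a3 b44 a5
Rows 3 and 4 agree on C; apply C→A, E and equate their A, E entries.
Rows 1 and 2 agree on A; apply A→E and equate their E entries.
Rows 1 and 2 agree on B; apply B→C, D and equate their C, D entries.
Rows 1 and 3 agree on B; apply B→C, D and equate their C, D entries.
Rows 1 and 4 agree on B; apply B→C, D and equate their C, D entries.
Rows 1 and 3 agree on C, D, E; apply C, D, E→A and equate their A entries.
Row 1 is now all distinguished symbols — the join is lossless.

Yes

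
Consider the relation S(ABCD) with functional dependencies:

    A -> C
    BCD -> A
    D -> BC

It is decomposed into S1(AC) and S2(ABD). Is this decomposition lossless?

Yes

Common attributes: S1 ∩ S2 = {A}.
Closure of {A}: A → C applies, adding C. So (A)⁺ = {AC}.
This closure contains every attribute of S1, so S1 ∩ S2 → S1. The join is lossless.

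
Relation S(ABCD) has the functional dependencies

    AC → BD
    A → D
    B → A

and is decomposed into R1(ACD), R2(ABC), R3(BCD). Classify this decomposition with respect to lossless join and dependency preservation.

lossless and dependency-preserving

Lossless test (chase): Rows 1 and 2 agree on AC; apply AC→BD and equate their BD entries. Rows 1 and 3 agree on B; apply B→A and equate their A entries. Row 1 is now all distinguished symbols — the join is lossless.
Dependency preservation: AC → BD is not contained in any single fragment, but the restricted closure of its left-hand side across the fragments still reaches the right-hand side; the remaining FDs each lie inside some fragment. All dependencies are preserved.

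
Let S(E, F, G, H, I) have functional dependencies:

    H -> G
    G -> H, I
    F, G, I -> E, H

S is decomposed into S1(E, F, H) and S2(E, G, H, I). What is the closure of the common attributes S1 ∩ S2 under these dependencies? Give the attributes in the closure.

E, G, H, I

S1 ∩ S2 = {E, H}.
H → G applies, adding G
G → H, I applies, adding I
Closure: {E, G, H, I}.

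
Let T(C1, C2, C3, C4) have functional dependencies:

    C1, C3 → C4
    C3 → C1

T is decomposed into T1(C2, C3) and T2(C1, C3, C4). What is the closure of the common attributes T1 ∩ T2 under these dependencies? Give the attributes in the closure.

T1 ∩ T2 = {C3}.
C3 → C1 applies, adding C1
C1, C3 → C4 applies, adding C4
Closure: {C1, C3, C4}.

C1, C3, C4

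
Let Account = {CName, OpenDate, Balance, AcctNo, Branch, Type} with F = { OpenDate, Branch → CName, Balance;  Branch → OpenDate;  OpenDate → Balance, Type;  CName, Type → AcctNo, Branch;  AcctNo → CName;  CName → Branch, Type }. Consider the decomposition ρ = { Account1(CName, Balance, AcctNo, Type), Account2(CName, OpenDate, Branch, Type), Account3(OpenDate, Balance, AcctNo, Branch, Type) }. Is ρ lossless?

Yes

Chase test. Columns are CName, OpenDate, Balance, AcctNo, Branch, Type; row i has aⱼ where attribute j ∈ Accounti, else bᵢⱼ.
Initial tableau (one row per fragment):
  row 1: a1 b12 a3 a4 b15 a6
  row 2: a1 a2 b23 b24 a5 a6
  row 3: b31 a2 a3 a4 a5 a6
Rows 2 and 3 agree on OpenDate, Branch; apply OpenDate, Branch→CName, Balance and equate their CName, Balance entries.
Rows 1 and 2 agree on CName, Type; apply CName, Type→AcctNo, Branch and equate their AcctNo, Branch entries.
Rows 1 and 2 agree on Branch; apply Branch→OpenDate and equate their OpenDate entries.
Row 1 is now all distinguished symbols — the join is lossless.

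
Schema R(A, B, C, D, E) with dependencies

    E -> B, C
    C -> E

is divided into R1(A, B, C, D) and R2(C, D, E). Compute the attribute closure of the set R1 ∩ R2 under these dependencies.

B, C, D, E

R1 ∩ R2 = {C, D}.
C → E applies, adding E
E → B, C applies, adding B
Closure: {B, C, D, E}.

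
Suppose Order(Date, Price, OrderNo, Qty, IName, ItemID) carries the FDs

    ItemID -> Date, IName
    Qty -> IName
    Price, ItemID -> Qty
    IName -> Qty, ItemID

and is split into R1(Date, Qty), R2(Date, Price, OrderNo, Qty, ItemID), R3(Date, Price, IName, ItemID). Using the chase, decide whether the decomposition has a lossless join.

Chase test. Columns are Date, Price, OrderNo, Qty, IName, ItemID; row i has aⱼ where attribute j ∈ Ri, else bᵢⱼ.
Initial tableau (one row per fragment):
  row 1: a1 b12 b13 a4 b15 b16
  row 2: a1 a2 a3 a4 b25 a6
  row 3: a1 a2 b33 b34 a5 a6
Rows 2 and 3 agree on ItemID; apply ItemID→Date, IName and equate their Date, IName entries.
Rows 1 and 2 agree on Qty; apply Qty→IName and equate their IName entries.
Rows 2 and 3 agree on Price, ItemID; apply Price, ItemID→Qty and equate their Qty entries.
Rows 1 and 2 agree on IName; apply IName→Qty, ItemID and equate their Qty, ItemID entries.
Row 2 is now all distinguished symbols — the join is lossless.

Yes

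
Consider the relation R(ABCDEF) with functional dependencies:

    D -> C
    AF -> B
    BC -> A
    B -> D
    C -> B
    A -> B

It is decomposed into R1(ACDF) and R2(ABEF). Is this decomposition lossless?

Yes

Common attributes: R1 ∩ R2 = {AF}.
Closure of {AF}: AF → B applies, adding B; B → D applies, adding D; D → C applies, adding C. So (AF)⁺ = {ABCDF}.
This closure contains every attribute of R1, so R1 ∩ R2 → R1. The join is lossless.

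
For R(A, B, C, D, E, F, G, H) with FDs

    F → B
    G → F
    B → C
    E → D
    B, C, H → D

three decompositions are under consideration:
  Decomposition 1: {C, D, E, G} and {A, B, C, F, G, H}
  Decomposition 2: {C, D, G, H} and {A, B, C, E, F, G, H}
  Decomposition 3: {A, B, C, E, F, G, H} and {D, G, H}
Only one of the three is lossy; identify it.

Decomposition 1: common = {C, G}, closure = {B, C, F, G} → lossy.
Decomposition 2: common = {C, G, H}, closure = {B, C, D, F, G, H} → lossless.
Decomposition 3: common = {G, H}, closure = {B, C, D, F, G, H} → lossless.

Decomposition 1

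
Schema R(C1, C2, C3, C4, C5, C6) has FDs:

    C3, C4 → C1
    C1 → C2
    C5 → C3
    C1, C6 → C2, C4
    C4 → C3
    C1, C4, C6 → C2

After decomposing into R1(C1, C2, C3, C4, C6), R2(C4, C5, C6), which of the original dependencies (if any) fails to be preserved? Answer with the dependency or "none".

Check C5 → C3: no single fragment contains all of {C3, C5}, and the restricted closure of {C5} across the fragments never reaches {C3}.
C3, C4 → C1 is preserved.
C1 → C2 is preserved.
C1, C6 → C2, C4 is preserved.
C4 → C3 is preserved.
C1, C4, C6 → C2 is preserved.

C5 → C3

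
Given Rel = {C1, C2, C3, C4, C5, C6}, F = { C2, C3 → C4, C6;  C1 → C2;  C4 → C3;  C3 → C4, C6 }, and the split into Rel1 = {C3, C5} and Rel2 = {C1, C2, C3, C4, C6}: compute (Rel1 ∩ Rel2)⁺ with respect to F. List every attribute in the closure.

Rel1 ∩ Rel2 = {C3}.
C3 → C4, C6 applies, adding C4, C6
Closure: {C3, C4, C6}.

C3, C4, C6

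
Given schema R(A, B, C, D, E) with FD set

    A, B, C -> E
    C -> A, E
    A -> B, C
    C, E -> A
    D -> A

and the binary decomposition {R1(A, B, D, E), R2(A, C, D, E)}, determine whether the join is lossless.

Common attributes: R1 ∩ R2 = {A, D, E}.
Closure of {A, D, E}: A → B, C applies, adding B, C. So (A, D, E)⁺ = {A, B, C, D, E}.
This closure contains every attribute of R1, so R1 ∩ R2 → R1. The join is lossless.

Yes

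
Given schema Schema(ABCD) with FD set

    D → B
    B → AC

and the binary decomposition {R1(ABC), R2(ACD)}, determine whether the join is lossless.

Common attributes: R1 ∩ R2 = {AC}.
No dependency enlarges {AC}, so (AC)⁺ = {AC}.
The closure contains neither all of R1 = {ABC} nor all of R2 = {ACD}, so the common attributes are not a superkey of either fragment. The join is lossy.

No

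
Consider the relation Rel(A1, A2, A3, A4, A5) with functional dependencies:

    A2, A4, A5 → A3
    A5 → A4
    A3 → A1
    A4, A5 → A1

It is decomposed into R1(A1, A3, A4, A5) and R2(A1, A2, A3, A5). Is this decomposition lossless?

Yes

Common attributes: R1 ∩ R2 = {A1, A3, A5}.
Closure of {A1, A3, A5}: A5 → A4 applies, adding A4. So (A1, A3, A5)⁺ = {A1, A3, A4, A5}.
This closure contains every attribute of R1, so R1 ∩ R2 → R1. The join is lossless.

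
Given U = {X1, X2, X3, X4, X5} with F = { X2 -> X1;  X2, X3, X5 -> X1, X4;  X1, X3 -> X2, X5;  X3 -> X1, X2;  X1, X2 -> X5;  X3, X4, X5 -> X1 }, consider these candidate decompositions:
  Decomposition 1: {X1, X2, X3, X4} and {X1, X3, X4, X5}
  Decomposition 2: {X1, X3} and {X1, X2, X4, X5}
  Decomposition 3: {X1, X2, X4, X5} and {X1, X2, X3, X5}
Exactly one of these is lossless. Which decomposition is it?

Decomposition 1: common = {X1, X3, X4}, closure = {X1, X2, X3, X4, X5} → lossless.
Decomposition 2: common = {X1}, closure = {X1} → lossy.
Decomposition 3: common = {X1, X2, X5}, closure = {X1, X2, X5} → lossy.

Decomposition 1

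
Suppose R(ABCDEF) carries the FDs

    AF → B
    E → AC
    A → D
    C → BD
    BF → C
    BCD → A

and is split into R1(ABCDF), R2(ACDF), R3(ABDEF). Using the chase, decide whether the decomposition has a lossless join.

Yes

Chase test. Columns are ABCDEF; row i has aⱼ where attribute j ∈ Ri, else bᵢⱼ.
Initial tableau (one row per fragment):
  row 1: a1 a2 a3 a4 b15 a6
  row 2: a1 b22 a3 a4 b25 a6
  row 3: a1 a2 b33 a4 a5 a6
Rows 1 and 2 agree on AF; apply AF→B and equate their B entries.
Rows 1 and 3 agree on BF; apply BF→C and equate their C entries.
Row 3 is now all distinguished symbols — the join is lossless.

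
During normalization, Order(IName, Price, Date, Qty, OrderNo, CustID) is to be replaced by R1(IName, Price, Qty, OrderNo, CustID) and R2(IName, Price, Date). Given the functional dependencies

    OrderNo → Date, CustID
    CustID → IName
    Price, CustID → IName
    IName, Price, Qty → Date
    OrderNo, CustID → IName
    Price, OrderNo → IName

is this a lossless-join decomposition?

No

Common attributes: R1 ∩ R2 = {IName, Price}.
No dependency enlarges {IName, Price}, so (IName, Price)⁺ = {IName, Price}.
The closure contains neither all of R1 = {IName, Price, Qty, OrderNo, CustID} nor all of R2 = {IName, Price, Date}, so the common attributes are not a superkey of either fragment. The join is lossy.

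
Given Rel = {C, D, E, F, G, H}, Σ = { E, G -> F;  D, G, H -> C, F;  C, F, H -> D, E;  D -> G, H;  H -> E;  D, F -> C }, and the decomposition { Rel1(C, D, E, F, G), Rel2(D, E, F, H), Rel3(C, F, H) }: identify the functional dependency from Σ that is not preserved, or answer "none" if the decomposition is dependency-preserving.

C, F, H -> D, E

Check C, F, H → D, E: no single fragment contains all of {C, D, E, F, H}, and the restricted closure of {C, F, H} across the fragments never reaches {D, E}.
E, G → F is preserved.
D, G, H → C, F is preserved.
D → G, H is preserved.
H → E is preserved.
D, F → C is preserved.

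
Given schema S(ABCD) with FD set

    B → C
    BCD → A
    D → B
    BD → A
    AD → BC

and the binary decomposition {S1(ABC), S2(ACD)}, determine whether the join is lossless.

No

Common attributes: S1 ∩ S2 = {AC}.
No dependency enlarges {AC}, so (AC)⁺ = {AC}.
The closure contains neither all of S1 = {ABC} nor all of S2 = {ACD}, so the common attributes are not a superkey of either fragment. The join is lossy.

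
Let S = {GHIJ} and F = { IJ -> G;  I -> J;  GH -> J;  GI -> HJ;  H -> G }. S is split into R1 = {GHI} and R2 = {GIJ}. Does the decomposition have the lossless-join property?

Common attributes: R1 ∩ R2 = {GI}.
Closure of {GI}: I → J applies, adding J; GI → HJ applies, adding H. So (GI)⁺ = {GHIJ}.
This closure contains every attribute of R1, so R1 ∩ R2 → R1. The join is lossless.

Yes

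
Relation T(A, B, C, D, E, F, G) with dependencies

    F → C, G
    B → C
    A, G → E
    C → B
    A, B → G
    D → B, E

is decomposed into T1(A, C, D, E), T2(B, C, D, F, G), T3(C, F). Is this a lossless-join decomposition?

Chase test. Columns are A, B, C, D, E, F, G; row i has aⱼ where attribute j ∈ Ti, else bᵢⱼ.
Initial tableau (one row per fragment):
  row 1: a1 b12 a3 a4 a5 b16 b17
  row 2: b21 a2 a3 a4 b25 a6 a7
  row 3: b31 b32 a3 b34 b35 a6 b37
Rows 2 and 3 agree on F; apply F→C, G and equate their C, G entries.
Rows 1 and 2 agree on C; apply C→B and equate their B entries.
Rows 1 and 3 agree on C; apply C→B and equate their B entries.
Rows 1 and 2 agree on D; apply D→B, E and equate their B, E entries.
No row becomes fully distinguished — the join is lossy.

No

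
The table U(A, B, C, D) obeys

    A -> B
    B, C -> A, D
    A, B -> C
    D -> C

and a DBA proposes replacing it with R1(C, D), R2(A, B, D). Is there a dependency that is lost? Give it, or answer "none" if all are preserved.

B, C -> A, D

Check B, C → A, D: no single fragment contains all of {A, B, C, D}, and the restricted closure of {B, C} across the fragments never reaches {A, D}.
A → B is preserved.
A, B → C is preserved.
D → C is preserved.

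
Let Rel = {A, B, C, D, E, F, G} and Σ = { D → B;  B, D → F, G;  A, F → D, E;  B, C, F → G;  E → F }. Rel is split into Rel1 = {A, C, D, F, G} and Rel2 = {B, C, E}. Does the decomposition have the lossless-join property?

No

Common attributes: Rel1 ∩ Rel2 = {C}.
No dependency enlarges {C}, so (C)⁺ = {C}.
The closure contains neither all of Rel1 = {A, C, D, F, G} nor all of Rel2 = {B, C, E}, so the common attributes are not a superkey of either fragment. The join is lossy.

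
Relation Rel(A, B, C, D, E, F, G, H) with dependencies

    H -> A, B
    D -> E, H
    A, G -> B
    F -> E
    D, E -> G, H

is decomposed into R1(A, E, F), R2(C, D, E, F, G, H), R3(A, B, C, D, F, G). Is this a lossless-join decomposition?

Yes

Chase test. Columns are A, B, C, D, E, F, G, H; row i has aⱼ where attribute j ∈ Ri, else bᵢⱼ.
Initial tableau (one row per fragment):
  row 1: a1 b12 b13 b14 a5 a6 b17 b18
  row 2: b21 b22 a3 a4 a5 a6 a7 a8
  row 3: a1 a2 a3 a4 b35 a6 a7 b38
Rows 2 and 3 agree on D; apply D→E, H and equate their E, H entries.
Rows 2 and 3 agree on H; apply H→A, B and equate their A, B entries.
Row 2 is now all distinguished symbols — the join is lossless.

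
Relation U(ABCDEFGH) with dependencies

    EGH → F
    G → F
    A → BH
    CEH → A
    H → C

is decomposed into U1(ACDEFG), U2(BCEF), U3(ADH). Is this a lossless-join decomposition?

Chase test. Columns are ABCDEFGH; row i has aⱼ where attribute j ∈ Ui, else bᵢⱼ.
Initial tableau (one row per fragment):
  row 1: a1 b12 a3 a4 a5 a6 a7 b18
  row 2: b21 a2 a3 b24 a5 a6 b27 b28
  row 3: a1 b32 b33 a4 b35 b36 b37 a8
Rows 1 and 3 agree on A; apply A→BH and equate their BH entries.
Rows 1 and 3 agree on H; apply H→C and equate their C entries.
No row becomes fully distinguished — the join is lossy.

No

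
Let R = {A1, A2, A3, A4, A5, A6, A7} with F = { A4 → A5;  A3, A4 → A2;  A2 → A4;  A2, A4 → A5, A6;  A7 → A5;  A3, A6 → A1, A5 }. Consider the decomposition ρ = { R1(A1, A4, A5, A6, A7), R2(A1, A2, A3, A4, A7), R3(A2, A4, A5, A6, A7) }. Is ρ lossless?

Yes

Chase test. Columns are A1, A2, A3, A4, A5, A6, A7; row i has aⱼ where attribute j ∈ Ri, else bᵢⱼ.
Initial tableau (one row per fragment):
  row 1: a1 b12 b13 a4 a5 a6 a7
  row 2: a1 a2 a3 a4 b25 b26 a7
  row 3: b31 a2 b33 a4 a5 a6 a7
Rows 1 and 2 agree on A4; apply A4→A5 and equate their A5 entries.
Rows 2 and 3 agree on A2, A4; apply A2, A4→A5, A6 and equate their A5, A6 entries.
Row 2 is now all distinguished symbols — the join is lossless.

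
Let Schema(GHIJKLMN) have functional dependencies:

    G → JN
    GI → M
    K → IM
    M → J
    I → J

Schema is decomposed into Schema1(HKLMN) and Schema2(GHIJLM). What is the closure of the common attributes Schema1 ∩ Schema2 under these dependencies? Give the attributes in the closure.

Schema1 ∩ Schema2 = {HLM}.
M → J applies, adding J
Closure: {HJLM}.

HJLM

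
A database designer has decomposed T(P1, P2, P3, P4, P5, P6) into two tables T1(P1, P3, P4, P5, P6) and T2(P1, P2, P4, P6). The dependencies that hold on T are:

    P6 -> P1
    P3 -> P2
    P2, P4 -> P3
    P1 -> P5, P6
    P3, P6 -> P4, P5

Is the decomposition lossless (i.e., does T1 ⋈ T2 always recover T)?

No

Common attributes: T1 ∩ T2 = {P1, P4, P6}.
Closure of {P1, P4, P6}: P1 → P5, P6 applies, adding P5. So (P1, P4, P6)⁺ = {P1, P4, P5, P6}.
The closure contains neither all of T1 = {P1, P3, P4, P5, P6} nor all of T2 = {P1, P2, P4, P6}, so the common attributes are not a superkey of either fragment. The join is lossy.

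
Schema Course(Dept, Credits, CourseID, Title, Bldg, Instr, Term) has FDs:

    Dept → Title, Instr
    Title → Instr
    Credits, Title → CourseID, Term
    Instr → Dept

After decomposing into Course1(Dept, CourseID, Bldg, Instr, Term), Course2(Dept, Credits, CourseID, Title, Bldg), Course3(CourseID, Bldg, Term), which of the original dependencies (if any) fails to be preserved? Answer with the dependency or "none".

Credits, Title → CourseID, Term

Check Credits, Title → CourseID, Term: no single fragment contains all of {Credits, CourseID, Title, Term}, and the restricted closure of {Credits, Title} across the fragments never reaches {CourseID, Term}.
Dept → Title, Instr is preserved.
Title → Instr is preserved.
Instr → Dept is preserved.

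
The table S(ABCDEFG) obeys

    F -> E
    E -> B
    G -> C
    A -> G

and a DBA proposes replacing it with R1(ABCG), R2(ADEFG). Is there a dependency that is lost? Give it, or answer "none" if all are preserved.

E -> B

Check E → B: no single fragment contains all of {BE}, and the restricted closure of {E} across the fragments never reaches {B}.
F → E is preserved.
G → C is preserved.
A → G is preserved.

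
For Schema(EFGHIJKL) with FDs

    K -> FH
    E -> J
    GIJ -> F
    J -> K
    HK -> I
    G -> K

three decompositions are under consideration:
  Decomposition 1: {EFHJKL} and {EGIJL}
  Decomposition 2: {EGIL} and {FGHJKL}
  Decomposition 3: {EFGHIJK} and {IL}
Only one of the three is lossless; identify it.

Decomposition 1: common = {EJL}, closure = {EFHIJKL} → lossless.
Decomposition 2: common = {GL}, closure = {FGHIKL} → lossy.
Decomposition 3: common = {I}, closure = {I} → lossy.

Decomposition 1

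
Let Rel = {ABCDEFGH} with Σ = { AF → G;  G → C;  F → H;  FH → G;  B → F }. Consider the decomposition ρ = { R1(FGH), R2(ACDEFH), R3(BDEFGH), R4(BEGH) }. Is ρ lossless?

Chase test. Columns are ABCDEFGH; row i has aⱼ where attribute j ∈ Ri, else bᵢⱼ.
Initial tableau (one row per fragment):
  row 1: b11 b12 b13 b14 b15 a6 a7 a8
  row 2: a1 b22 a3 a4 a5 a6 b27 a8
  row 3: b31 a2 b33 a4 a5 a6 a7 a8
  row 4: b41 a2 b43 b44 a5 b46 a7 a8
Rows 1 and 3 agree on G; apply G→C and equate their C entries.
Rows 1 and 4 agree on G; apply G→C and equate their C entries.
Rows 1 and 2 agree on FH; apply FH→G and equate their G entries.
Rows 3 and 4 agree on B; apply B→F and equate their F entries.
Rows 1 and 2 agree on G; apply G→C and equate their C entries.
No row becomes fully distinguished — the join is lossy.

No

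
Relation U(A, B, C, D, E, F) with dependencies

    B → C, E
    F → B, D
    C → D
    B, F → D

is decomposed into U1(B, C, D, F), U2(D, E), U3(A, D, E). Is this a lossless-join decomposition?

Chase test. Columns are A, B, C, D, E, F; row i has aⱼ where attribute j ∈ Ui, else bᵢⱼ.
Initial tableau (one row per fragment):
  row 1: b11 a2 a3 a4 b15 a6
  row 2: b21 b22 b23 a4 a5 b26
  row 3: a1 b32 b33 a4 a5 b36
No row becomes fully distinguished — the join is lossy.

No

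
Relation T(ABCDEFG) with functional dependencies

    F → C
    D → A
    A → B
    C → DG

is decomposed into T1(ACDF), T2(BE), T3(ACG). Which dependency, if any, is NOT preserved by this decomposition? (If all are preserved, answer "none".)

A → B

Check A → B: no single fragment contains all of {AB}, and the restricted closure of {A} across the fragments never reaches {B}.
F → C is preserved.
D → A is preserved.
C → DG is preserved.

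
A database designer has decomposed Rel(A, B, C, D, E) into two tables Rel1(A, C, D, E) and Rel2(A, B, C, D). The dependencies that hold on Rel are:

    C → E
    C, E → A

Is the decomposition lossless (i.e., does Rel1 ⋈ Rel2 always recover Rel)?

Common attributes: Rel1 ∩ Rel2 = {A, C, D}.
Closure of {A, C, D}: C → E applies, adding E. So (A, C, D)⁺ = {A, C, D, E}.
This closure contains every attribute of Rel1, so Rel1 ∩ Rel2 → Rel1. The join is lossless.

Yes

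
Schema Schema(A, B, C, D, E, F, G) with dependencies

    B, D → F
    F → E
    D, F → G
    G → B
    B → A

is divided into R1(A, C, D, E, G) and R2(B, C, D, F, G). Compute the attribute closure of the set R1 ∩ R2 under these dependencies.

R1 ∩ R2 = {C, D, G}.
G → B applies, adding B
B → A applies, adding A
B, D → F applies, adding F
F → E applies, adding E
Closure: {A, B, C, D, E, F, G}.

A, B, C, D, E, F, G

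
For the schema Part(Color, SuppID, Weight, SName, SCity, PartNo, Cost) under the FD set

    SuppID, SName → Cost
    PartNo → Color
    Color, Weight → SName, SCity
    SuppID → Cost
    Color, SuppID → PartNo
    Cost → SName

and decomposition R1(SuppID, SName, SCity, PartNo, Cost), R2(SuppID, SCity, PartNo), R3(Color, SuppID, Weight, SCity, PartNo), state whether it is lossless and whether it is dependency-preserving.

Lossless test (chase): Rows 1 and 2 agree on PartNo; apply PartNo→Color and equate their Color entries. Rows 1 and 3 agree on PartNo; apply PartNo→Color and equate their Color entries. Rows 1 and 2 agree on SuppID; apply SuppID→Cost and equate their Cost entries. Rows 1 and 3 agree on SuppID; apply SuppID→Cost and equate their Cost entries. Rows 1 and 2 agree on Cost; apply Cost→SName and equate their SName entries. Rows 1 and 3 agree on Cost; apply Cost→SName and equate their SName entries. Row 3 is now all distinguished symbols — the join is lossless.
Dependency preservation: the restricted closure of {Color, Weight} across the fragments never reaches {SName, SCity}, so Color, Weight → SName, SCity cannot be enforced without a join — not preserved.

lossless but not dependency-preserving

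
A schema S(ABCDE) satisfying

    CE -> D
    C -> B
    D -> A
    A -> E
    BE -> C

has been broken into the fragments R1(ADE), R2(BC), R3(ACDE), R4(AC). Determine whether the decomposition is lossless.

Yes

Chase test. Columns are ABCDE; row i has aⱼ where attribute j ∈ Ri, else bᵢⱼ.
Initial tableau (one row per fragment):
  row 1: a1 b12 b13 a4 a5
  row 2: b21 a2 a3 b24 b25
  row 3: a1 b32 a3 a4 a5
  row 4: a1 b42 a3 b44 b45
Rows 2 and 3 agree on C; apply C→B and equate their B entries.
Rows 2 and 4 agree on C; apply C→B and equate their B entries.
Rows 1 and 4 agree on A; apply A→E and equate their E entries.
Rows 3 and 4 agree on CE; apply CE→D and equate their D entries.
Row 3 is now all distinguished symbols — the join is lossless.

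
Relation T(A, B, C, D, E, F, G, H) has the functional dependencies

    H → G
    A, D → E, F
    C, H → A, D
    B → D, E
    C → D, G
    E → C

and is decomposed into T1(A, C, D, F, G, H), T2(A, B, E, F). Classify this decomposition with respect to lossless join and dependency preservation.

lossy and not dependency-preserving

Lossless test: (A, F)⁺ = {A, F}, which is a superkey of neither fragment — lossy.
Dependency preservation: the restricted closure of {A, D} across the fragments never reaches {E, F}, so A, D → E, F cannot be enforced without a join — not preserved.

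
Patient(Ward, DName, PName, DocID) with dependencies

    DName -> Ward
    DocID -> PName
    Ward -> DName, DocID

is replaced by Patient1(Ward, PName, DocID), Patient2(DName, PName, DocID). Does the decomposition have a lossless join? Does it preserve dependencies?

Lossless test: (PName, DocID)⁺ = {PName, DocID}, which is a superkey of neither fragment — lossy.
Dependency preservation: the restricted closure of {DName} across the fragments never reaches {Ward}, so DName → Ward cannot be enforced without a join — not preserved.

lossy and not dependency-preserving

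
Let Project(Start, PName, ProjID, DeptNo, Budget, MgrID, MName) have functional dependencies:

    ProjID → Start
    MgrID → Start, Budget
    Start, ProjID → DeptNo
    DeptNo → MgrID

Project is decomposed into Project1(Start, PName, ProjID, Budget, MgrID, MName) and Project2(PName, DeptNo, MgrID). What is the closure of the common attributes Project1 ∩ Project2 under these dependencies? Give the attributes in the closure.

Project1 ∩ Project2 = {PName, MgrID}.
MgrID → Start, Budget applies, adding Start, Budget
Closure: {Start, PName, Budget, MgrID}.

Start, PName, Budget, MgrID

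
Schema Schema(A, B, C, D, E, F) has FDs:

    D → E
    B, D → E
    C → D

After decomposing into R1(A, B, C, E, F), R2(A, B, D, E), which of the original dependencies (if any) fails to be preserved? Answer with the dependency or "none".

Check C → D: no single fragment contains all of {C, D}, and the restricted closure of {C} across the fragments never reaches {D}.
D → E is preserved.
B, D → E is preserved.

C → D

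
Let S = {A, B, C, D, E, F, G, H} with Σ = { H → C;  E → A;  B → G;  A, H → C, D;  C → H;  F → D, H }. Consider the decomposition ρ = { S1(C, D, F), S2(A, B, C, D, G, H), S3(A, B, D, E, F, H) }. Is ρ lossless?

Chase test. Columns are A, B, C, D, E, F, G, H; row i has aⱼ where attribute j ∈ Si, else bᵢⱼ.
Initial tableau (one row per fragment):
  row 1: b11 b12 a3 a4 b15 a6 b17 b18
  row 2: a1 a2 a3 a4 b25 b26 a7 a8
  row 3: a1 a2 b33 a4 a5 a6 b37 a8
Rows 2 and 3 agree on H; apply H→C and equate their C entries.
Rows 2 and 3 agree on B; apply B→G and equate their G entries.
Rows 1 and 2 agree on C; apply C→H and equate their H entries.
Row 3 is now all distinguished symbols — the join is lossless.

Yes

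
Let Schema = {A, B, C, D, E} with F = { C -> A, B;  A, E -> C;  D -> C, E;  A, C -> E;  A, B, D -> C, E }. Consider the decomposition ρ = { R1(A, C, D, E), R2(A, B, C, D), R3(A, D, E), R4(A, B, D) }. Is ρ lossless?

Yes

Chase test. Columns are A, B, C, D, E; row i has aⱼ where attribute j ∈ Ri, else bᵢⱼ.
Initial tableau (one row per fragment):
  row 1: a1 b12 a3 a4 a5
  row 2: a1 a2 a3 a4 b25
  row 3: a1 b32 b33 a4 a5
  row 4: a1 a2 b43 a4 b45
Rows 1 and 2 agree on C; apply C→A, B and equate their A, B entries.
Rows 1 and 3 agree on A, E; apply A, E→C and equate their C entries.
Rows 1 and 2 agree on D; apply D→C, E and equate their C, E entries.
Rows 1 and 4 agree on D; apply D→C, E and equate their C, E entries.
Rows 1 and 3 agree on C; apply C→A, B and equate their A, B entries.
Row 1 is now all distinguished symbols — the join is lossless.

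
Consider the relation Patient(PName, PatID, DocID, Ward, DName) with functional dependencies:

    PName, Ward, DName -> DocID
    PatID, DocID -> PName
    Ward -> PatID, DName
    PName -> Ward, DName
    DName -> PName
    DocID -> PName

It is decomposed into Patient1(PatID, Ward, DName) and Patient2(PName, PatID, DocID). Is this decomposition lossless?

Common attributes: Patient1 ∩ Patient2 = {PatID}.
No dependency enlarges {PatID}, so (PatID)⁺ = {PatID}.
The closure contains neither all of Patient1 = {PatID, Ward, DName} nor all of Patient2 = {PName, PatID, DocID}, so the common attributes are not a superkey of either fragment. The join is lossy.

No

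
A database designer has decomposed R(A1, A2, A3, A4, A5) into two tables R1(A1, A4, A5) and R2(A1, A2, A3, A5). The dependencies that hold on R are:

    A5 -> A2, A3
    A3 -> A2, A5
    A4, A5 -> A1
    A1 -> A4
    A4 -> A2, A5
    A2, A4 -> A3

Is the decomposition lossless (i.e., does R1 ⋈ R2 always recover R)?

Yes

Common attributes: R1 ∩ R2 = {A1, A5}.
Closure of {A1, A5}: A5 → A2, A3 applies, adding A2, A3; A1 → A4 applies, adding A4. So (A1, A5)⁺ = {A1, A2, A3, A4, A5}.
This closure contains every attribute of R1, so R1 ∩ R2 → R1. The join is lossless.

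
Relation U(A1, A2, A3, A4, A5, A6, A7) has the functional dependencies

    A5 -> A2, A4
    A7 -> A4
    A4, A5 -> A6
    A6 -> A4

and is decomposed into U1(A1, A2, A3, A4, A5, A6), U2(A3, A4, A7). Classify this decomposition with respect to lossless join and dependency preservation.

lossy but dependency-preserving

Lossless test: (A3, A4)⁺ = {A3, A4}, which is a superkey of neither fragment — lossy.
Dependency preservation: every FD's attributes lie within a single fragment, so each can be enforced locally — preserved.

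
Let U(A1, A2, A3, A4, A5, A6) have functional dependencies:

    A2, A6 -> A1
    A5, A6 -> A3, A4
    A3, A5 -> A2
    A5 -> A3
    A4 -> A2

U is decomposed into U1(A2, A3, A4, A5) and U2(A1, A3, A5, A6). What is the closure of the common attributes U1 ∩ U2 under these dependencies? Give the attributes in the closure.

U1 ∩ U2 = {A3, A5}.
A3, A5 → A2 applies, adding A2
Closure: {A2, A3, A5}.

A2, A3, A5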